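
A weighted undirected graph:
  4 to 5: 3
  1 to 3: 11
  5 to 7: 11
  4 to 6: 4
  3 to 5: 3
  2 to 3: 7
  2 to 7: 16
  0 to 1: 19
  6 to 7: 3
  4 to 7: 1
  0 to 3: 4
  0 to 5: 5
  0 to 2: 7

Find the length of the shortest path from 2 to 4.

Comparing a few candidate routes:
2-3-5-4: 7 + 3 + 3 = 13
2-3-0-5-4: 7 + 4 + 5 + 3 = 19
2-7-4: 16 + 1 = 17
2-0-5-4: 7 + 5 + 3 = 15
2-0-3-5-4: 7 + 4 + 3 + 3 = 17
The minimum is 13.

13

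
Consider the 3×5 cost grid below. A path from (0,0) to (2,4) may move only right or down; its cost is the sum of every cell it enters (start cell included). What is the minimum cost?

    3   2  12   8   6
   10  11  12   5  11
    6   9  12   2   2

Take r0c0 → r0c1 → r0c2 → r0c3 → r1c3 → r2c3 → r2c4 for a total of 3 + 2 + 12 + 8 + 5 + 2 + 2 = 34.
For comparison, the top-then-right route costs 44.

34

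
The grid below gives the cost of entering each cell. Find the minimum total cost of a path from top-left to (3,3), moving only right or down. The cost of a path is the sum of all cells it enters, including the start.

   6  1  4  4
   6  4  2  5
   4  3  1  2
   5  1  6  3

19

Cheapest: (0,0) -> (0,1) -> (0,2) -> (1,2) -> (2,2) -> (2,3) -> (3,3)
  6 + 1 + 4 + 2 + 1 + 2 + 3 = 19
For comparison, the top-then-right route costs 25.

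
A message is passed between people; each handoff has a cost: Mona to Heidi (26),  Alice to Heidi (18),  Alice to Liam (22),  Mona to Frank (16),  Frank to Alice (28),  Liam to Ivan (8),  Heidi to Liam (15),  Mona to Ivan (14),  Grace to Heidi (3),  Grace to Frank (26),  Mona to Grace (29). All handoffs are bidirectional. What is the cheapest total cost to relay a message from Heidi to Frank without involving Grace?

Comparing a few candidate routes:
Heidi -> Alice -> Frank: 18 + 28 = 46
Heidi -> Mona -> Frank: 26 + 16 = 42
Heidi -> Liam -> Ivan -> Mona -> Frank: 15 + 8 + 14 + 16 = 53
Shortest: 42.

42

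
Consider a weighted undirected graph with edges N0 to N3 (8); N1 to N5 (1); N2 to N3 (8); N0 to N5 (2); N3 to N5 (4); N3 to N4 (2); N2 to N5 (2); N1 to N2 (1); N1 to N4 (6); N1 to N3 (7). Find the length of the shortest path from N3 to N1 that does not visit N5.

7

Candidate routes:
N3 -> N2 -> N1: 8 + 1 = 9
N3 -> N1: 7
N3 -> N4 -> N1: 2 + 6 = 8
Shortest: 7.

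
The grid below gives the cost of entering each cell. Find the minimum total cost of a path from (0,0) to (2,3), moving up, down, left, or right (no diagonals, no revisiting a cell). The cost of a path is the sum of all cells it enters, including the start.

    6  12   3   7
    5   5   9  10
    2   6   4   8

31

Path (0,0) (1,0) (2,0) (2,1) (2,2) (2,3): 6 + 5 + 2 + 6 + 4 + 8 = 31.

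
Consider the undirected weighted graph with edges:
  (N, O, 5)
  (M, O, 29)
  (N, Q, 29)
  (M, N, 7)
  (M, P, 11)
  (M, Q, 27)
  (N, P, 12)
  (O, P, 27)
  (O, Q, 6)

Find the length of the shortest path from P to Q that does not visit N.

Routes from P to Q avoiding N:
P - O - Q: 27 + 6 = 33
P - M - Q: 11 + 27 = 38
P - O - M - Q: 27 + 29 + 27 = 83
P - M - O - Q: 11 + 29 + 6 = 46
Best route has total 33.

33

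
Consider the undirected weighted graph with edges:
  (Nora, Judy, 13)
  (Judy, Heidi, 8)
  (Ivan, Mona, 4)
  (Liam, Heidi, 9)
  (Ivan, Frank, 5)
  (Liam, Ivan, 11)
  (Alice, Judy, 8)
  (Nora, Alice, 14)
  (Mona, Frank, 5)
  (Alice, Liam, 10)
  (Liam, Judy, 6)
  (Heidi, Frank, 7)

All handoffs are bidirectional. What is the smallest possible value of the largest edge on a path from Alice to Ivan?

8

Some routes from Alice to Ivan:
Alice -> Liam -> Heidi -> Frank -> Ivan: max(10, 9, 7, 5) = 10
Alice -> Judy -> Heidi -> Frank -> Ivan: max(8, 8, 7, 5) = 8
Alice -> Judy -> Heidi -> Frank -> Mona -> Ivan: max(8, 8, 7, 5, 4) = 8
Alice -> Liam -> Heidi -> Frank -> Mona -> Ivan: max(10, 9, 7, 5, 4) = 10
Alice -> Judy -> Liam -> Heidi -> Frank -> Mona -> Ivan: max(8, 6, 9, 7, 5, 4) = 9
Alice -> Judy -> Liam -> Heidi -> Frank -> Ivan: max(8, 6, 9, 7, 5) = 9
Smallest bottleneck: 8.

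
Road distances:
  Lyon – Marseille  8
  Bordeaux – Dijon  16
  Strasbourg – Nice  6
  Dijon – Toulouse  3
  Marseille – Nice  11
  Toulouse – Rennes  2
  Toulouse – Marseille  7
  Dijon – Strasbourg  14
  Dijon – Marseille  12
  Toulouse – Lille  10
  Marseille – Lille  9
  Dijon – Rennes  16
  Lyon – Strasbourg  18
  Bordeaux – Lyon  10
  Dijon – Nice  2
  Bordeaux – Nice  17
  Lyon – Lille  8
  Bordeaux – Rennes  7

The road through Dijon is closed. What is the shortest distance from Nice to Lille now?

Comparing a few candidate routes:
Nice - Marseille - Lille: 11 + 9 = 20
Nice - Bordeaux - Lyon - Lille: 17 + 10 + 8 = 35
Nice - Marseille - Lyon - Lille: 11 + 8 + 8 = 27
Nice - Bordeaux - Rennes - Toulouse - Lille: 17 + 7 + 2 + 10 = 36
Nice - Marseille - Toulouse - Lille: 11 + 7 + 10 = 28
Nice - Strasbourg - Lyon - Lille: 6 + 18 + 8 = 32
Best route has total 20.

20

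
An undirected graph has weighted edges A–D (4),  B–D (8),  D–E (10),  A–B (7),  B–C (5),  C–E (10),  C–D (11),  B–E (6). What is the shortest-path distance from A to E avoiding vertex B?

14

Paths from A to E avoiding B:
A-D-C-E: 4 + 11 + 10 = 25
A-D-E: 4 + 10 = 14
The minimum is 14.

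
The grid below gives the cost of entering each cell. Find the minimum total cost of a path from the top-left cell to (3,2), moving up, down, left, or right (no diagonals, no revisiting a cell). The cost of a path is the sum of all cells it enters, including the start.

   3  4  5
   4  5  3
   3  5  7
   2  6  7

25

Path (0,0)→(1,0)→(2,0)→(3,0)→(3,1)→(3,2): 3 + 4 + 3 + 2 + 6 + 7 = 25.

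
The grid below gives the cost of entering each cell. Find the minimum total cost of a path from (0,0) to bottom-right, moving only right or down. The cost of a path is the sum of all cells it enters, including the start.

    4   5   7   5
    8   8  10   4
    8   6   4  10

Path (0,0) -> (0,1) -> (0,2) -> (0,3) -> (1,3) -> (2,3): 4 + 5 + 7 + 5 + 4 + 10 = 35.

35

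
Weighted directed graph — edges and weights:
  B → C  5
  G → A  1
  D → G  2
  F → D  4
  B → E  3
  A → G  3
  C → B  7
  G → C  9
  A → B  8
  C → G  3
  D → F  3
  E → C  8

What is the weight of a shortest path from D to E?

14

Routes from D to E:
D -> G -> A -> B -> E: 2 + 1 + 8 + 3 = 14
D -> G -> C -> B -> E: 2 + 9 + 7 + 3 = 21
Best route has total 14.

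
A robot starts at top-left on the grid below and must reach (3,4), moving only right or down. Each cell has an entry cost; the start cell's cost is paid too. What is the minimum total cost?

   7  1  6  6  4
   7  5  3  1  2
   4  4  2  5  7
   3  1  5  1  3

26

Cheapest: (0,0) -> (0,1) -> (1,1) -> (1,2) -> (1,3) -> (2,3) -> (3,3) -> (3,4)
  7 + 1 + 5 + 3 + 1 + 5 + 1 + 3 = 26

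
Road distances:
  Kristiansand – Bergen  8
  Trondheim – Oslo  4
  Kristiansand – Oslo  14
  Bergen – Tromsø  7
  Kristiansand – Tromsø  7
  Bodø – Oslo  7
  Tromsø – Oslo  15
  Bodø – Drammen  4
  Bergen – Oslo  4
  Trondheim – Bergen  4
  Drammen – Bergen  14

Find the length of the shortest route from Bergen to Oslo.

A few of the Bergen→Oslo routes:
Bergen - Kristiansand - Oslo: 8 + 14 = 22
Bergen - Drammen - Bodø - Oslo: 14 + 4 + 7 = 25
Bergen - Trondheim - Oslo: 4 + 4 = 8
Bergen - Tromsø - Oslo: 7 + 15 = 22
Bergen - Oslo: 4
Shortest: 4.

4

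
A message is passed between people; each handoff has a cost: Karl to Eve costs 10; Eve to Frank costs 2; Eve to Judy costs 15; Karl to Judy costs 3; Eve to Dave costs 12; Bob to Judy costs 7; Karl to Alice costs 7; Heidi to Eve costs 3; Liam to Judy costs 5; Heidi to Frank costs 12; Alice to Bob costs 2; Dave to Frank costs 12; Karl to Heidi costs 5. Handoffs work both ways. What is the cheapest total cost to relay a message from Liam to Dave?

Checking several routes:
Liam - Judy - Karl - Heidi - Eve - Frank - Dave: 5 + 3 + 5 + 3 + 2 + 12 = 30
Liam - Judy - Karl - Eve - Frank - Dave: 5 + 3 + 10 + 2 + 12 = 32
Liam - Judy - Eve - Dave: 5 + 15 + 12 = 32
Liam - Judy - Karl - Eve - Dave: 5 + 3 + 10 + 12 = 30
Liam - Judy - Eve - Frank - Dave: 5 + 15 + 2 + 12 = 34
Liam - Judy - Karl - Heidi - Eve - Dave: 5 + 3 + 5 + 3 + 12 = 28
Best route has total 28.

28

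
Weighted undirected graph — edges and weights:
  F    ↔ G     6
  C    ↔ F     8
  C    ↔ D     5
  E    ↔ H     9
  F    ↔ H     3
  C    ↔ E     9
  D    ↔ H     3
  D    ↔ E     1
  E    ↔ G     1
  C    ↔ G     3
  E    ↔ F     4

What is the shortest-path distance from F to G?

5

A few of the F→G routes:
F -> G: 6
F -> H -> E -> G: 3 + 9 + 1 = 13
F -> C -> G: 8 + 3 = 11
F -> E -> D -> C -> G: 4 + 1 + 5 + 3 = 13
F -> E -> G: 4 + 1 = 5
F -> H -> D -> E -> G: 3 + 3 + 1 + 1 = 8
The minimum is 5.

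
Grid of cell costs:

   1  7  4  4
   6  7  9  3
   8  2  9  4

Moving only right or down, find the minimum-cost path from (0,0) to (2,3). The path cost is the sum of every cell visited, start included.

23

Take [0,0] [0,1] [0,2] [0,3] [1,3] [2,3] for a total of 1 + 7 + 4 + 4 + 3 + 4 = 23.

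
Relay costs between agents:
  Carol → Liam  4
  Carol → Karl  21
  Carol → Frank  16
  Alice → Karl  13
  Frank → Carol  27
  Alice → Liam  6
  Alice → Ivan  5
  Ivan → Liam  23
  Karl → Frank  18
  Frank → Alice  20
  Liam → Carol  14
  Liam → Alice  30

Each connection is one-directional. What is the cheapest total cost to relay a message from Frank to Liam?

26

Candidate routes:
Frank→Alice→Liam: 20 + 6 = 26
Frank→Carol→Liam: 27 + 4 = 31
Frank→Alice→Ivan→Liam: 20 + 5 + 23 = 48
Shortest: 26.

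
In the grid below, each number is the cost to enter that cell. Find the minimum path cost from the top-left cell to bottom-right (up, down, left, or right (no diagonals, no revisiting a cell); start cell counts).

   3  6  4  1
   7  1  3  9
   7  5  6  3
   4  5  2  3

Cheapest: [0,0]→[0,1]→[1,1]→[1,2]→[2,2]→[3,2]→[3,3]
  3 + 6 + 1 + 3 + 6 + 2 + 3 = 24

24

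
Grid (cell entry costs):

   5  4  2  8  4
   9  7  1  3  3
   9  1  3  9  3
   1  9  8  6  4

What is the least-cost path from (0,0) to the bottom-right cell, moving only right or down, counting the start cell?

25

Cheapest: [0,0] -> [0,1] -> [0,2] -> [1,2] -> [1,3] -> [1,4] -> [2,4] -> [3,4]
  5 + 4 + 2 + 1 + 3 + 3 + 3 + 4 = 25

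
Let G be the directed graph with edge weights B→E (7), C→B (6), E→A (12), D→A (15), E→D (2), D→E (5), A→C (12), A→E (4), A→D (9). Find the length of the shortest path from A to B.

18

Paths from A to B:
A-C-B: 12 + 6 = 18
The minimum is 18.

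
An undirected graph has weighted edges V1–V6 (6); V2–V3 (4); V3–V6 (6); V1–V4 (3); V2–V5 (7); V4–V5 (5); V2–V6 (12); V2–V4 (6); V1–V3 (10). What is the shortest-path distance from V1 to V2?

9

A few of the V1→V2 routes:
V1 - V4 - V2: 3 + 6 = 9
V1 - V4 - V5 - V2: 3 + 5 + 7 = 15
V1 - V3 - V2: 10 + 4 = 14
Shortest: 9.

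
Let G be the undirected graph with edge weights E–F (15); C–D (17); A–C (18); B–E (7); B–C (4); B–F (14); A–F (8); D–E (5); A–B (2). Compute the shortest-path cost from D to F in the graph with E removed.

31

Candidate routes:
D-C-A-B-F: 17 + 18 + 2 + 14 = 51
D-C-B-A-F: 17 + 4 + 2 + 8 = 31
D-C-A-F: 17 + 18 + 8 = 43
D-C-B-F: 17 + 4 + 14 = 35
Shortest: 31.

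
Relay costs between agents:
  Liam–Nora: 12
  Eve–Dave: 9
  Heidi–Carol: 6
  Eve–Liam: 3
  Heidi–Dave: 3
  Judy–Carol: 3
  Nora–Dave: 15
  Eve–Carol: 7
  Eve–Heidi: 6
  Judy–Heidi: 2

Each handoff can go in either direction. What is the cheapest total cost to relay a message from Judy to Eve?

Comparing a few candidate routes:
Judy -> Carol -> Heidi -> Dave -> Eve: 3 + 6 + 3 + 9 = 21
Judy -> Carol -> Heidi -> Eve: 3 + 6 + 6 = 15
Judy -> Carol -> Eve: 3 + 7 = 10
Judy -> Heidi -> Dave -> Eve: 2 + 3 + 9 = 14
Judy -> Heidi -> Carol -> Eve: 2 + 6 + 7 = 15
Judy -> Heidi -> Eve: 2 + 6 = 8
Best route has total 8.

8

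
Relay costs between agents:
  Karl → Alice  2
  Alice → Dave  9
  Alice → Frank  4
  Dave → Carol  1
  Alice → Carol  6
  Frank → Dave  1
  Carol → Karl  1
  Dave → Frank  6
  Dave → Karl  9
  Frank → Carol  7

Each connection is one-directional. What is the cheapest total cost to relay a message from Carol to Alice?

Candidate routes:
Carol -> Karl -> Alice: 1 + 2 = 3
Shortest: 3.

3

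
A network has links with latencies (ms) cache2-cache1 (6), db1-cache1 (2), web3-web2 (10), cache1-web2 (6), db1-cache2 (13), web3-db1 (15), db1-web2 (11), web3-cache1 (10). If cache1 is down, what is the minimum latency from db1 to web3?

Paths from db1 to web3 avoiding cache1:
db1 - web2 - web3: 11 + 10 = 21
db1 - web3: 15
Shortest: 15 ms.

15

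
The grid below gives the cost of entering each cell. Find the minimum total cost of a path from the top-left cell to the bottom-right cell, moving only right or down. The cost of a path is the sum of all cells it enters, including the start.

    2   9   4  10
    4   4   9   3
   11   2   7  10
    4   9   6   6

Best path: (0,0) -> (1,0) -> (1,1) -> (2,1) -> (2,2) -> (3,2) -> (3,3)
Cost: 2 + 4 + 4 + 2 + 7 + 6 + 6 = 31
For comparison, the top-then-right route costs 44.

31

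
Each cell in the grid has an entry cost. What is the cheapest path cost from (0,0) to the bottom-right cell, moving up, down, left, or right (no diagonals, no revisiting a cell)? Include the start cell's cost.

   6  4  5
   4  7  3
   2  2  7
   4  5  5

24

Best path: [0,0] [1,0] [2,0] [2,1] [3,1] [3,2]
Cost: 6 + 4 + 2 + 2 + 5 + 5 = 24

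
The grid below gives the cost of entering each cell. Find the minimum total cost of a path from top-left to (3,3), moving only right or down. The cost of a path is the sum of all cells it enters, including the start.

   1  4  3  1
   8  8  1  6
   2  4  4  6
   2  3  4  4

21

Best path: [0,0] → [0,1] → [0,2] → [1,2] → [2,2] → [3,2] → [3,3]
Cost: 1 + 4 + 3 + 1 + 4 + 4 + 4 = 21
(Top row then right column would cost 25.)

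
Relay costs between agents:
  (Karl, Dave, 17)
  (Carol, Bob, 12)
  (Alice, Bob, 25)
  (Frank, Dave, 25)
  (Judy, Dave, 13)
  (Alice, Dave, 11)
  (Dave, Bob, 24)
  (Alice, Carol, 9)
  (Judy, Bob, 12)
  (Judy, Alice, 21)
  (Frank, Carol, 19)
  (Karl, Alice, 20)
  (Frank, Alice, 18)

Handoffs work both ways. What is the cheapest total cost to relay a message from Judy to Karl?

30

Comparing a few candidate routes:
Judy → Bob → Dave → Karl: 12 + 24 + 17 = 53
Judy → Dave → Alice → Karl: 13 + 11 + 20 = 44
Judy → Alice → Dave → Karl: 21 + 11 + 17 = 49
Judy → Alice → Karl: 21 + 20 = 41
Judy → Bob → Carol → Alice → Karl: 12 + 12 + 9 + 20 = 53
Judy → Dave → Karl: 13 + 17 = 30
The minimum is 30.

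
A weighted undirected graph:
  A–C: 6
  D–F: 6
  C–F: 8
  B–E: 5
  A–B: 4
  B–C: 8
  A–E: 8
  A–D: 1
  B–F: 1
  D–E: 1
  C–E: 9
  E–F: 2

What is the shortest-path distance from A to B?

Comparing a few candidate routes:
A → D → E → B: 1 + 1 + 5 = 7
A → B: 4
A → D → F → B: 1 + 6 + 1 = 8
A → D → E → F → B: 1 + 1 + 2 + 1 = 5
Best route has total 4.

4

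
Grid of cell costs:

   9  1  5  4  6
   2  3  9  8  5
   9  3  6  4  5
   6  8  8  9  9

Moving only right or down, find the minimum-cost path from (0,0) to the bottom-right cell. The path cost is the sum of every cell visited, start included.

One optimal route is (0,0) (0,1) (1,1) (2,1) (2,2) (2,3) (2,4) (3,4).
Its cost is 9 + 1 + 3 + 3 + 6 + 4 + 5 + 9 = 40.
(Top row then right column would cost 44.)

40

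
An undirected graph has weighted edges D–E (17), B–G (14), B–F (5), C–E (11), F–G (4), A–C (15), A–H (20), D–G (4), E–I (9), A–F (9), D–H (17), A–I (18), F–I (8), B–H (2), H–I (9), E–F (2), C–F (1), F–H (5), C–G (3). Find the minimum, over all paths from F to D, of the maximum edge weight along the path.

4

Checking several routes:
F-C-G-D: max(1, 3, 4) = 4
F-G-D: max(4, 4) = 4
F-E-C-G-D: max(2, 11, 3, 4) = 11
The minimum achievable maximum is 4.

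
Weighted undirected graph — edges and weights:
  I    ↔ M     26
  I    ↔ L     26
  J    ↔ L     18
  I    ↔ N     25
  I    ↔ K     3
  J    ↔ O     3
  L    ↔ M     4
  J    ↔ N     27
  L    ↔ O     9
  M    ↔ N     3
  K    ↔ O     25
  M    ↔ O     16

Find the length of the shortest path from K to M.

Some routes from K to M:
K -> O -> M: 25 + 16 = 41
K -> O -> L -> M: 25 + 9 + 4 = 38
K -> I -> M: 3 + 26 = 29
K -> I -> N -> M: 3 + 25 + 3 = 31
K -> I -> L -> M: 3 + 26 + 4 = 33
Best route has total 29.

29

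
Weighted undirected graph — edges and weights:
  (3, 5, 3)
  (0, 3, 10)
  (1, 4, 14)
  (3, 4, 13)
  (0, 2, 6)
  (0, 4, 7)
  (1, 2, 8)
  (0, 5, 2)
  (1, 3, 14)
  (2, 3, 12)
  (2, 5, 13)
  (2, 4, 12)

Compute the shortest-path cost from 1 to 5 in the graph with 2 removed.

17

Checking several routes:
1 -> 4 -> 0 -> 5: 14 + 7 + 2 = 23
1 -> 3 -> 5: 14 + 3 = 17
1 -> 3 -> 0 -> 5: 14 + 10 + 2 = 26
Best route has total 17.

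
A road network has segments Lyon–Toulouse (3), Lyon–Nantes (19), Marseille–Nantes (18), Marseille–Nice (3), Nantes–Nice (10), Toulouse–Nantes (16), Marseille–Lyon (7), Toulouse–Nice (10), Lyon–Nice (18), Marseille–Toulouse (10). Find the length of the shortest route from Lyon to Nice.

10

Comparing a few candidate routes:
Lyon→Toulouse→Nice: 3 + 10 = 13
Lyon→Marseille→Nice: 7 + 3 = 10
Lyon→Toulouse→Marseille→Nice: 3 + 10 + 3 = 16
Best route has total 10 km.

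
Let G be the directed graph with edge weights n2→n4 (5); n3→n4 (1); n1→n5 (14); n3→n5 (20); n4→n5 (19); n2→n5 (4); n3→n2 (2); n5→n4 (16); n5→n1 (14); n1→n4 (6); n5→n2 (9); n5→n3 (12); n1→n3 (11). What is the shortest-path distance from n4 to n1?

33

Paths from n4 to n1:
n4-n5-n1: 19 + 14 = 33
Shortest: 33.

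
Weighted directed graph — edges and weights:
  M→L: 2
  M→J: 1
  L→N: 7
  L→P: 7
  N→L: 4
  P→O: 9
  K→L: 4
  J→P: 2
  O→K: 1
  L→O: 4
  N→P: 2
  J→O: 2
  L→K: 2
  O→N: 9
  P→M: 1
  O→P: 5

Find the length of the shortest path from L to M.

8

Candidate routes:
L→O→P→M: 4 + 5 + 1 = 10
L→N→P→M: 7 + 2 + 1 = 10
L→P→M: 7 + 1 = 8
L→O→N→P→M: 4 + 9 + 2 + 1 = 16
The minimum is 8.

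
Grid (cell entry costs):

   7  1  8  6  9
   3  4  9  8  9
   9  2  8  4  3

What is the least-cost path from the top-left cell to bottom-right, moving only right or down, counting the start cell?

Path (0,0)→(0,1)→(1,1)→(2,1)→(2,2)→(2,3)→(2,4): 7 + 1 + 4 + 2 + 8 + 4 + 3 = 29.

29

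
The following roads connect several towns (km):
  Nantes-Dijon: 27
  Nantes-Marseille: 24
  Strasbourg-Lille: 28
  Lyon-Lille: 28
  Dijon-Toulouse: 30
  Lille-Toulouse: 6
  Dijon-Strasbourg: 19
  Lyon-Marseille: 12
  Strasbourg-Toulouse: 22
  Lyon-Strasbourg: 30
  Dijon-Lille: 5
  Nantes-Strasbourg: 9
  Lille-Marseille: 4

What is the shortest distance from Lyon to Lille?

A few of the Lyon→Lille routes:
Lyon → Strasbourg → Lille: 30 + 28 = 58
Lyon → Lille: 28
Lyon → Strasbourg → Dijon → Lille: 30 + 19 + 5 = 54
Lyon → Strasbourg → Nantes → Marseille → Lille: 30 + 9 + 24 + 4 = 67
Lyon → Strasbourg → Toulouse → Lille: 30 + 22 + 6 = 58
Lyon → Marseille → Lille: 12 + 4 = 16
Best route has total 16 km.

16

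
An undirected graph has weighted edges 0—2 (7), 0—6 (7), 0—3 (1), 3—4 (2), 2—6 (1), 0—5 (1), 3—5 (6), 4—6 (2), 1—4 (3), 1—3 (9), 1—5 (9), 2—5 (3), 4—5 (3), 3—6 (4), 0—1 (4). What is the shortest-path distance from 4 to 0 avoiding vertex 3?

4

Checking several routes:
4→6→2→5→0: 2 + 1 + 3 + 1 = 7
4→6→2→0: 2 + 1 + 7 = 10
4→5→0: 3 + 1 = 4
4→6→0: 2 + 7 = 9
4→1→5→0: 3 + 9 + 1 = 13
4→1→0: 3 + 4 = 7
Best route has total 4.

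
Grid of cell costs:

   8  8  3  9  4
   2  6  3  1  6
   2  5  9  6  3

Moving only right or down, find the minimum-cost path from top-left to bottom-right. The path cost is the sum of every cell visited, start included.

Cheapest: r0c0 → r1c0 → r1c1 → r1c2 → r1c3 → r1c4 → r2c4
  8 + 2 + 6 + 3 + 1 + 6 + 3 = 29
For comparison, the top-then-right route costs 41.

29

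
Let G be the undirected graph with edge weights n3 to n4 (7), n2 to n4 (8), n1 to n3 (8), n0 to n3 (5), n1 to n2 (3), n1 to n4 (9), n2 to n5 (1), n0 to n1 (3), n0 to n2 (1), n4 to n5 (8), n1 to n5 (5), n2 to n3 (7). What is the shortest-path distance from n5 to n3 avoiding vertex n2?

Candidate routes:
n5 → n1 → n3: 5 + 8 = 13
n5 → n4 → n1 → n3: 8 + 9 + 8 = 25
n5 → n4 → n1 → n0 → n3: 8 + 9 + 3 + 5 = 25
n5 → n1 → n4 → n3: 5 + 9 + 7 = 21
n5 → n4 → n3: 8 + 7 = 15
n5 → n1 → n0 → n3: 5 + 3 + 5 = 13
Best route has total 13.

13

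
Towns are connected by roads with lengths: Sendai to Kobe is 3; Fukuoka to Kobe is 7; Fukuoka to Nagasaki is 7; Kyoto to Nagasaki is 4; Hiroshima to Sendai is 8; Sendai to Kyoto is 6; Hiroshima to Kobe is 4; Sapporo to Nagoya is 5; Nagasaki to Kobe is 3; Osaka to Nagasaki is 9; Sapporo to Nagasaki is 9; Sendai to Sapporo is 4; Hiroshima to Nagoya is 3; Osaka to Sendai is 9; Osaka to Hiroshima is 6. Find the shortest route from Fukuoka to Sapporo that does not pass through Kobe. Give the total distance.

16

Some routes from Fukuoka to Sapporo avoiding Kobe:
Fukuoka-Nagasaki-Kyoto-Sendai-Sapporo: 7 + 4 + 6 + 4 = 21
Fukuoka-Nagasaki-Osaka-Sendai-Sapporo: 7 + 9 + 9 + 4 = 29
Fukuoka-Nagasaki-Sapporo: 7 + 9 = 16
Fukuoka-Nagasaki-Osaka-Hiroshima-Sendai-Sapporo: 7 + 9 + 6 + 8 + 4 = 34
Fukuoka-Nagasaki-Kyoto-Sendai-Hiroshima-Nagoya-Sapporo: 7 + 4 + 6 + 8 + 3 + 5 = 33
Fukuoka-Nagasaki-Osaka-Hiroshima-Nagoya-Sapporo: 7 + 9 + 6 + 3 + 5 = 30
Shortest: 16.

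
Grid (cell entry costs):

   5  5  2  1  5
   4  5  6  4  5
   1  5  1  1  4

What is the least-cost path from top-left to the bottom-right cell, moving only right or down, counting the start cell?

21

One optimal route is [0,0] -> [1,0] -> [2,0] -> [2,1] -> [2,2] -> [2,3] -> [2,4].
Its cost is 5 + 4 + 1 + 5 + 1 + 1 + 4 = 21.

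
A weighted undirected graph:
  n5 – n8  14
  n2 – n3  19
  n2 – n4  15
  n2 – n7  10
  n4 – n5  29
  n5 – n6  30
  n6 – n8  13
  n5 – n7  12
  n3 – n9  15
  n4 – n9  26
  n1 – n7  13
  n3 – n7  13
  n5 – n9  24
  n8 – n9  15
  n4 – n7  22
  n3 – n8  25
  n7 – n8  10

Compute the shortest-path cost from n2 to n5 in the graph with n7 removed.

Checking several routes:
n2 -> n4 -> n5: 15 + 29 = 44
n2 -> n3 -> n8 -> n5: 19 + 25 + 14 = 58
n2 -> n3 -> n9 -> n8 -> n5: 19 + 15 + 15 + 14 = 63
n2 -> n4 -> n9 -> n5: 15 + 26 + 24 = 65
n2 -> n4 -> n9 -> n8 -> n5: 15 + 26 + 15 + 14 = 70
n2 -> n3 -> n9 -> n5: 19 + 15 + 24 = 58
Shortest: 44.

44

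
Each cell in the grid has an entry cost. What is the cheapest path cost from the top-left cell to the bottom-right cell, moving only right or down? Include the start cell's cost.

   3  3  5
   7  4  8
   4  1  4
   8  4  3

18

One optimal route is [0,0] → [0,1] → [1,1] → [2,1] → [2,2] → [3,2].
Its cost is 3 + 3 + 4 + 1 + 4 + 3 = 18.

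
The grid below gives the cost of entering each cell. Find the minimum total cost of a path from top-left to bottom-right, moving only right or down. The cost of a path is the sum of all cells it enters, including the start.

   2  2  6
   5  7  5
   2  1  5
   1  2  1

13

Take (0,0) (1,0) (2,0) (2,1) (3,1) (3,2) for a total of 2 + 5 + 2 + 1 + 2 + 1 = 13.
For comparison, the top-then-right route costs 21.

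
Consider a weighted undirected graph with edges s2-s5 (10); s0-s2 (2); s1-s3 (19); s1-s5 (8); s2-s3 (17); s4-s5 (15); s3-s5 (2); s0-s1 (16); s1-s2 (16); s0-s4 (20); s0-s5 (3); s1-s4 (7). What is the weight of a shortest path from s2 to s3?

7

A few of the s2→s3 routes:
s2 - s0 - s5 - s3: 2 + 3 + 2 = 7
s2 - s3: 17
s2 - s1 - s5 - s3: 16 + 8 + 2 = 26
s2 - s5 - s3: 10 + 2 = 12
Shortest: 7.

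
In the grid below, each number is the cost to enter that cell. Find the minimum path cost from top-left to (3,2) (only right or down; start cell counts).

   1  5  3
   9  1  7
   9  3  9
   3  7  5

Path [0,0] -> [0,1] -> [1,1] -> [2,1] -> [3,1] -> [3,2]: 1 + 5 + 1 + 3 + 7 + 5 = 22.
For comparison, the top-then-right route costs 30.

22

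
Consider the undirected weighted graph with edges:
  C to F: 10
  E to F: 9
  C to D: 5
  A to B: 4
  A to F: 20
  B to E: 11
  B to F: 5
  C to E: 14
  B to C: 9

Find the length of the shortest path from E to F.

A few of the E→F routes:
E-B-F: 11 + 5 = 16
E-C-B-F: 14 + 9 + 5 = 28
E-B-C-F: 11 + 9 + 10 = 30
E-C-F: 14 + 10 = 24
E-F: 9
Best route has total 9.

9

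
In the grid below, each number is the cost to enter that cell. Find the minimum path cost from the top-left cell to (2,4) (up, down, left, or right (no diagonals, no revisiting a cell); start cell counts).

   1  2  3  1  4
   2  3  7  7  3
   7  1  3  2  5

Take r0c0 -> r0c1 -> r1c1 -> r2c1 -> r2c2 -> r2c3 -> r2c4 for a total of 1 + 2 + 3 + 1 + 3 + 2 + 5 = 17.

17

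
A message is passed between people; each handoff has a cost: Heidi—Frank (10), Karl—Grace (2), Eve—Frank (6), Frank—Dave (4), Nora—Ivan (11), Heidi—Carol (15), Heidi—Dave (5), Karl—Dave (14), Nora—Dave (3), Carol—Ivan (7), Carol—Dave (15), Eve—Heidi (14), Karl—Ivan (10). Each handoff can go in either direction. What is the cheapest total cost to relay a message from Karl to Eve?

24

A few of the Karl→Eve routes:
Karl -> Dave -> Frank -> Eve: 14 + 4 + 6 = 24
Karl -> Ivan -> Carol -> Dave -> Frank -> Eve: 10 + 7 + 15 + 4 + 6 = 42
Karl -> Dave -> Heidi -> Frank -> Eve: 14 + 5 + 10 + 6 = 35
Karl -> Dave -> Heidi -> Eve: 14 + 5 + 14 = 33
Karl -> Ivan -> Nora -> Dave -> Frank -> Eve: 10 + 11 + 3 + 4 + 6 = 34
Best route has total 24.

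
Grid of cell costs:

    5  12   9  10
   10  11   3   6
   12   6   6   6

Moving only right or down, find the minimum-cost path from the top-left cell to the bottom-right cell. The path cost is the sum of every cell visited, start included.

Take (0,0) -> (0,1) -> (0,2) -> (1,2) -> (1,3) -> (2,3) for a total of 5 + 12 + 9 + 3 + 6 + 6 = 41.

41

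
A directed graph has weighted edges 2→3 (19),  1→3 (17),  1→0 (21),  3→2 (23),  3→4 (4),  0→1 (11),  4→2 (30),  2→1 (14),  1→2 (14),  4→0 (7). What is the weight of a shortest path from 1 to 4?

21

Candidate routes:
1 - 2 - 3 - 4: 14 + 19 + 4 = 37
1 - 3 - 4: 17 + 4 = 21
The minimum is 21.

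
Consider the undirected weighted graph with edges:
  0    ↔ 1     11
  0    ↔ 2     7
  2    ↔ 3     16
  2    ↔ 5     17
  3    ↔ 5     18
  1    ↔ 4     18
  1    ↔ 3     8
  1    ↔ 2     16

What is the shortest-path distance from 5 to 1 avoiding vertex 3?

33

Routes from 5 to 1 avoiding 3:
5 - 2 - 1: 17 + 16 = 33
5 - 2 - 0 - 1: 17 + 7 + 11 = 35
Shortest: 33.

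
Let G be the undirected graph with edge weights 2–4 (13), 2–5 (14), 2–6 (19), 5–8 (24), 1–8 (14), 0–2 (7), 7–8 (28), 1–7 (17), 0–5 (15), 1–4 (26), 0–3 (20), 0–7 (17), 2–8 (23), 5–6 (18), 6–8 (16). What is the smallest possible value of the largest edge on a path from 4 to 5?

A few of the 4→5 routes:
4 -> 2 -> 0 -> 5: max(13, 7, 15) = 15
4 -> 2 -> 0 -> 7 -> 1 -> 8 -> 6 -> 5: max(13, 7, 17, 17, 14, 16, 18) = 18
4 -> 2 -> 5: max(13, 14) = 14
Best route has worst link 14.

14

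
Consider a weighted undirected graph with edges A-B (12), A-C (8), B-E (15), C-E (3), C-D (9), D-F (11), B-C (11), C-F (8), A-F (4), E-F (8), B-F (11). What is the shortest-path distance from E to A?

Some routes from E to A:
E -> C -> A: 3 + 8 = 11
E -> C -> F -> A: 3 + 8 + 4 = 15
E -> F -> A: 8 + 4 = 12
Shortest: 11.

11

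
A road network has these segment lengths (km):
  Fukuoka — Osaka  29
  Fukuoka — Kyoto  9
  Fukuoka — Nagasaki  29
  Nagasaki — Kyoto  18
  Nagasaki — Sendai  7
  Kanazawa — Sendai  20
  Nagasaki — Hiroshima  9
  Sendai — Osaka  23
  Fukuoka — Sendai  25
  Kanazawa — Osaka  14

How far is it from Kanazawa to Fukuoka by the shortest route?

Checking several routes:
Kanazawa-Sendai-Nagasaki-Kyoto-Fukuoka: 20 + 7 + 18 + 9 = 54
Kanazawa-Sendai-Fukuoka: 20 + 25 = 45
Kanazawa-Osaka-Fukuoka: 14 + 29 = 43
Shortest: 43 km.

43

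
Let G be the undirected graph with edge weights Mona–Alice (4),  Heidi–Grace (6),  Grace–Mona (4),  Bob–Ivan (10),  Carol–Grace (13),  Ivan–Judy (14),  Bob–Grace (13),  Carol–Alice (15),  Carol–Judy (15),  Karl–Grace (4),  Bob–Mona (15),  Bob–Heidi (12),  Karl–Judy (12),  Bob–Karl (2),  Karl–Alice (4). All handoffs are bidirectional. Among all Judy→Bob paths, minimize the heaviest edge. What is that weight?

Checking several routes:
Judy→Karl→Alice→Mona→Grace→Bob: max(12, 4, 4, 4, 13) = 13
Judy→Karl→Grace→Heidi→Bob: max(12, 4, 6, 12) = 12
Judy→Karl→Grace→Bob: max(12, 4, 13) = 13
Judy→Karl→Alice→Mona→Grace→Heidi→Bob: max(12, 4, 4, 4, 6, 12) = 12
Judy→Karl→Bob: max(12, 2) = 12
The minimum achievable maximum is 12.

12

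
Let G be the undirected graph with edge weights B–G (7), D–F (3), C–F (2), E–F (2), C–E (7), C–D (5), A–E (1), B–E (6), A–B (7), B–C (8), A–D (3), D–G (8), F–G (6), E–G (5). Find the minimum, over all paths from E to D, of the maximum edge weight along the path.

3

Comparing a few candidate routes:
E-F-D: max(2, 3) = 3
E-C-D: max(7, 5) = 7
E-G-F-D: max(5, 6, 3) = 6
E-A-D: max(1, 3) = 3
E-G-F-C-D: max(5, 6, 2, 5) = 6
E-F-C-D: max(2, 2, 5) = 5
Smallest bottleneck: 3.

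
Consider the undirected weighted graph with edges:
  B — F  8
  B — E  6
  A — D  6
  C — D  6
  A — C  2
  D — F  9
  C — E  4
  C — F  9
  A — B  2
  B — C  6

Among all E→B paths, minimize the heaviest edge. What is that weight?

4

Comparing a few candidate routes:
E-C-D-A-B: max(4, 6, 6, 2) = 6
E-C-A-B: max(4, 2, 2) = 4
E-B: max(6) = 6
E-C-B: max(4, 6) = 6
E-C-F-D-A-B: max(4, 9, 9, 6, 2) = 9
E-C-F-B: max(4, 9, 8) = 9
Smallest bottleneck: 4.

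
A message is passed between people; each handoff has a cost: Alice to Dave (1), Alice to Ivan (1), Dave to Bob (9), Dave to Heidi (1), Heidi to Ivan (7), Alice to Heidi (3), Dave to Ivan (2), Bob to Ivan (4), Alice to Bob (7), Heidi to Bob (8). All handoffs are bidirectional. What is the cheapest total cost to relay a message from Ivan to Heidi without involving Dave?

4

Comparing a few candidate routes:
Ivan → Bob → Alice → Heidi: 4 + 7 + 3 = 14
Ivan → Alice → Heidi: 1 + 3 = 4
Ivan → Bob → Heidi: 4 + 8 = 12
Ivan → Heidi: 7
Shortest: 4.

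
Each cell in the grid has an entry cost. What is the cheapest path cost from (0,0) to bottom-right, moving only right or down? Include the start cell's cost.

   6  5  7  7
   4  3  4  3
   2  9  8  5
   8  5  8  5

Path r0c0 r1c0 r1c1 r1c2 r1c3 r2c3 r3c3: 6 + 4 + 3 + 4 + 3 + 5 + 5 = 30.
(Top row then right column would cost 38.)

30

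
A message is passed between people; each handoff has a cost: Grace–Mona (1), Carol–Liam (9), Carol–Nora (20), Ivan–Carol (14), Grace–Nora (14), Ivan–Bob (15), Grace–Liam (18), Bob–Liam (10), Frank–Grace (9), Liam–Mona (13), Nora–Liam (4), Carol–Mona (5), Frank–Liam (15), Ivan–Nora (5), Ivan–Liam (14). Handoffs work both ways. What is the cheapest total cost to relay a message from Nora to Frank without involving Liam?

23

Candidate routes:
Nora → Carol → Mona → Grace → Frank: 20 + 5 + 1 + 9 = 35
Nora → Grace → Frank: 14 + 9 = 23
Nora → Ivan → Carol → Mona → Grace → Frank: 5 + 14 + 5 + 1 + 9 = 34
The minimum is 23.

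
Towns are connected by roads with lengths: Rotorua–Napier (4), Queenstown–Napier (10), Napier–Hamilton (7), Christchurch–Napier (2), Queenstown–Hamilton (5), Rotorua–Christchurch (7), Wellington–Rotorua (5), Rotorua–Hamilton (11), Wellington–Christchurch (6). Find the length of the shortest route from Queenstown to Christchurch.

12

Some routes from Queenstown to Christchurch:
Queenstown→Hamilton→Napier→Christchurch: 5 + 7 + 2 = 14
Queenstown→Napier→Rotorua→Christchurch: 10 + 4 + 7 = 21
Queenstown→Napier→Christchurch: 10 + 2 = 12
Queenstown→Hamilton→Rotorua→Christchurch: 5 + 11 + 7 = 23
Queenstown→Hamilton→Rotorua→Napier→Christchurch: 5 + 11 + 4 + 2 = 22
Shortest: 12.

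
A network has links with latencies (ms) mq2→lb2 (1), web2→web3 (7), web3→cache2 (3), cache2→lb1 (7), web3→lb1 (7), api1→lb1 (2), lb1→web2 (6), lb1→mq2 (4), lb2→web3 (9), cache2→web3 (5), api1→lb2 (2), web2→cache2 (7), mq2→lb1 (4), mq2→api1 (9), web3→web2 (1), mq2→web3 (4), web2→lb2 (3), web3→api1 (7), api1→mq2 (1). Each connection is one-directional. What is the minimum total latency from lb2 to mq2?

17

Checking several routes:
lb2 → web3 → lb1 → mq2: 9 + 7 + 4 = 20
lb2 → web3 → api1 → lb1 → mq2: 9 + 7 + 2 + 4 = 22
lb2 → web3 → api1 → mq2: 9 + 7 + 1 = 17
Shortest: 17 ms.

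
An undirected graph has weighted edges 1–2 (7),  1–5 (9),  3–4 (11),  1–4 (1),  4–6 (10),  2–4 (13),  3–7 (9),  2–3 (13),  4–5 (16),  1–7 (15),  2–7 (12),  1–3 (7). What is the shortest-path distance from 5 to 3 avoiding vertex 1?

27

Candidate routes:
5 -> 4 -> 2 -> 7 -> 3: 16 + 13 + 12 + 9 = 50
5 -> 4 -> 2 -> 3: 16 + 13 + 13 = 42
5 -> 4 -> 3: 16 + 11 = 27
Best route has total 27.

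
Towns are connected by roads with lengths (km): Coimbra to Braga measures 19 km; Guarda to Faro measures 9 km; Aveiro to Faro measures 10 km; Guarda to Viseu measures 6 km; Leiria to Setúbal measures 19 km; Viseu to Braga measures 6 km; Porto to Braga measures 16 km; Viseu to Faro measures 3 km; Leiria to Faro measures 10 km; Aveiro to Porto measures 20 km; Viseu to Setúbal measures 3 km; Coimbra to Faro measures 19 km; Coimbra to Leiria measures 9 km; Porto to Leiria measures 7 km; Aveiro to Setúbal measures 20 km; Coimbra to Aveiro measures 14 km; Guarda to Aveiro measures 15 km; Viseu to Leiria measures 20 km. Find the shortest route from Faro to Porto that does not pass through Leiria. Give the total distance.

25

A few of the Faro→Porto routes:
Faro → Aveiro → Porto: 10 + 20 = 30
Faro → Viseu → Braga → Porto: 3 + 6 + 16 = 25
Faro → Guarda → Viseu → Braga → Porto: 9 + 6 + 6 + 16 = 37
The minimum is 25 km.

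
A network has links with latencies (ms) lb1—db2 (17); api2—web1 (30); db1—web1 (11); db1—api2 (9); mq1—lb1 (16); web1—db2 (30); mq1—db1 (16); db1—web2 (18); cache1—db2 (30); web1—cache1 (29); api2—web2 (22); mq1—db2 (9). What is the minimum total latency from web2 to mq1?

34

A few of the web2→mq1 routes:
web2 - api2 - web1 - db1 - mq1: 22 + 30 + 11 + 16 = 79
web2 - db1 - web1 - db2 - mq1: 18 + 11 + 30 + 9 = 68
web2 - db1 - mq1: 18 + 16 = 34
web2 - api2 - db1 - web1 - db2 - mq1: 22 + 9 + 11 + 30 + 9 = 81
web2 - api2 - db1 - mq1: 22 + 9 + 16 = 47
The minimum is 34 ms.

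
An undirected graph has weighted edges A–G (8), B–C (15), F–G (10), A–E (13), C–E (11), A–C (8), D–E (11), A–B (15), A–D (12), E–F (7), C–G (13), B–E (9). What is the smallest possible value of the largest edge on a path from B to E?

Some routes from B to E:
B -> A -> E: max(15, 13) = 15
B -> A -> G -> F -> E: max(15, 8, 10, 7) = 15
B -> E: max(9) = 9
The minimum achievable maximum is 9.

9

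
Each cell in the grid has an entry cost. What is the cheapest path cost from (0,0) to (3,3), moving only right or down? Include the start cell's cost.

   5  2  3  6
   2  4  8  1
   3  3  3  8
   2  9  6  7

One optimal route is [0,0]→[1,0]→[2,0]→[2,1]→[2,2]→[3,2]→[3,3].
Its cost is 5 + 2 + 3 + 3 + 3 + 6 + 7 = 29.
(Top row then right column would cost 32.)

29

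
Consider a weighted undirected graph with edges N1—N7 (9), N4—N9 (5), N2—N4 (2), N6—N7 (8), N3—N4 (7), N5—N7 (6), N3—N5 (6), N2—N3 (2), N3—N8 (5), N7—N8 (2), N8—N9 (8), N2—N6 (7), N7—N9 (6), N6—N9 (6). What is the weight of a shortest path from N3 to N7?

7

Some routes from N3 to N7:
N3-N4-N9-N7: 7 + 5 + 6 = 18
N3-N2-N6-N7: 2 + 7 + 8 = 17
N3-N2-N4-N9-N7: 2 + 2 + 5 + 6 = 15
N3-N5-N7: 6 + 6 = 12
N3-N8-N7: 5 + 2 = 7
The minimum is 7.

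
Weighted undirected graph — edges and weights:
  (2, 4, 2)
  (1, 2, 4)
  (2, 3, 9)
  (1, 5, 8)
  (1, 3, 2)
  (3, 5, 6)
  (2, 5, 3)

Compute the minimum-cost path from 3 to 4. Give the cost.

8

Checking several routes:
3→1→2→4: 2 + 4 + 2 = 8
3→2→4: 9 + 2 = 11
3→5→2→4: 6 + 3 + 2 = 11
3→1→5→2→4: 2 + 8 + 3 + 2 = 15
Best route has total 8.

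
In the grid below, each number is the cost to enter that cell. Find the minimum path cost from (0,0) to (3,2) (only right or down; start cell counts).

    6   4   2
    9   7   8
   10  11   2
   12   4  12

Take r0c0→r0c1→r0c2→r1c2→r2c2→r3c2 for a total of 6 + 4 + 2 + 8 + 2 + 12 = 34.

34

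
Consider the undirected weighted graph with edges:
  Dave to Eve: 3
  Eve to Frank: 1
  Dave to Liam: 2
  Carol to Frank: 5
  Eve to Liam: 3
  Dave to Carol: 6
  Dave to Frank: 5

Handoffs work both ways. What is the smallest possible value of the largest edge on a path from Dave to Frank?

Checking several routes:
Dave -> Frank: max(5) = 5
Dave -> Eve -> Frank: max(3, 1) = 3
Dave -> Liam -> Eve -> Frank: max(2, 3, 1) = 3
Best route has worst link 3.

3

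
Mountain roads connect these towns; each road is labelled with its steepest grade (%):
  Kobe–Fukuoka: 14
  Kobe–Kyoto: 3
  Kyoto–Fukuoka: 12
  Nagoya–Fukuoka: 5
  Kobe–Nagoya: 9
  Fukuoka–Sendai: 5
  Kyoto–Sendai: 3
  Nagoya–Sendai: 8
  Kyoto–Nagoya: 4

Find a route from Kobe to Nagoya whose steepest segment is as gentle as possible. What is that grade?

Some routes from Kobe to Nagoya:
Kobe→Kyoto→Sendai→Nagoya: max(3, 3, 8) = 8
Kobe→Kyoto→Nagoya: max(3, 4) = 4
Kobe→Kyoto→Sendai→Fukuoka→Nagoya: max(3, 3, 5, 5) = 5
Kobe→Kyoto→Fukuoka→Nagoya: max(3, 12, 5) = 12
Kobe→Kyoto→Fukuoka→Sendai→Nagoya: max(3, 12, 5, 8) = 12
Kobe→Nagoya: max(9) = 9
Smallest bottleneck: 4%.

4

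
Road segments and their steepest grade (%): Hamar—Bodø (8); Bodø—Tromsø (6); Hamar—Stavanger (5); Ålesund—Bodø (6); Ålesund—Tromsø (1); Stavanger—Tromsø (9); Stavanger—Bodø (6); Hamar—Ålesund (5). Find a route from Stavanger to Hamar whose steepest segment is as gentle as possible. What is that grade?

5

A few of the Stavanger→Hamar routes:
Stavanger -> Bodø -> Hamar: max(6, 8) = 8
Stavanger -> Bodø -> Ålesund -> Hamar: max(6, 6, 5) = 6
Stavanger -> Bodø -> Tromsø -> Ålesund -> Hamar: max(6, 6, 1, 5) = 6
Stavanger -> Hamar: max(5) = 5
Best route has worst link 5%.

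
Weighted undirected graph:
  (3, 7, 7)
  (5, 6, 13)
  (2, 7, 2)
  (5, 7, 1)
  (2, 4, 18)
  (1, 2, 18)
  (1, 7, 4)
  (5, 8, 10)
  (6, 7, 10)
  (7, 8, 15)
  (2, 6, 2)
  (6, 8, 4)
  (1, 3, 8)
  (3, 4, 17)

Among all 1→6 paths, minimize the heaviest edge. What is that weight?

Some routes from 1 to 6:
1-3-7-2-6: max(8, 7, 2, 2) = 8
1-3-7-5-8-6: max(8, 7, 1, 10, 4) = 10
1-7-2-6: max(4, 2, 2) = 4
1-3-7-6: max(8, 7, 10) = 10
1-7-5-8-6: max(4, 1, 10, 4) = 10
Best route has worst link 4.

4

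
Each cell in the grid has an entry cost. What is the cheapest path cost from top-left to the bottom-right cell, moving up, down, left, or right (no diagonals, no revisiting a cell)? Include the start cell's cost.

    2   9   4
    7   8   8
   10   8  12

One optimal route is [0,0]→[0,1]→[0,2]→[1,2]→[2,2].
Its cost is 2 + 9 + 4 + 8 + 12 = 35.

35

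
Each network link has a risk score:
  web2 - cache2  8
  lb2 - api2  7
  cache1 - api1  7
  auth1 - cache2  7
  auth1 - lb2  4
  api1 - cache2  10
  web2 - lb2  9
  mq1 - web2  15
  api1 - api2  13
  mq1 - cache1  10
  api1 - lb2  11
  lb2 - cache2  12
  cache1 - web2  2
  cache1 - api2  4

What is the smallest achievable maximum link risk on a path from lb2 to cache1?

7

Comparing a few candidate routes:
lb2 -> auth1 -> cache2 -> web2 -> cache1: max(4, 7, 8, 2) = 8
lb2 -> api2 -> cache1: max(7, 4) = 7
lb2 -> web2 -> cache2 -> api1 -> cache1: max(9, 8, 10, 7) = 10
lb2 -> web2 -> cache1: max(9, 2) = 9
lb2 -> auth1 -> cache2 -> api1 -> cache1: max(4, 7, 10, 7) = 10
The minimum achievable maximum is 7.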